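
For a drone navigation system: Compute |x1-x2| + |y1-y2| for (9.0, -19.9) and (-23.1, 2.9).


|9-(-23.1)| + |(-19.9)-2.9| = 32.1 + 22.8 = 54.9

54.9


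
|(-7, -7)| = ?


|u| = sqrt((-7)^2 + (-7)^2) = sqrt(98) = 9.8995

9.8995


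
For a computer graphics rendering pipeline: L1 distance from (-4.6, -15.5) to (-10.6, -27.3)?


|(-4.6)-(-10.6)| + |(-15.5)-(-27.3)| = 6 + 11.8 = 17.8

17.8


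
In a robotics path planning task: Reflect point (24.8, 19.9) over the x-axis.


Reflection over x-axis: (x,y) -> (x,-y)
(24.8, 19.9) -> (24.8, -19.9)

(24.8, -19.9)


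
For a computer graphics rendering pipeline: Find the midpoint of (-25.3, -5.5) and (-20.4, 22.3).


M = (((-25.3)+(-20.4))/2, ((-5.5)+22.3)/2)
= (-22.85, 8.4)

(-22.85, 8.4)


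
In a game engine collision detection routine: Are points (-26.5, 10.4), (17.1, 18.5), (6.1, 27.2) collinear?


Cross product: (17.1-(-26.5))*(27.2-10.4) - (18.5-10.4)*(6.1-(-26.5))
= 468.42

No, not collinear


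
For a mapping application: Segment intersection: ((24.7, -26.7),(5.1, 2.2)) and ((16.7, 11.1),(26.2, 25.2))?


Cross products: d1=-471.9, d2=79.01, d3=-509.68, d4=-1060.59
d1*d2 < 0 and d3*d4 < 0? no

No, they don't intersect


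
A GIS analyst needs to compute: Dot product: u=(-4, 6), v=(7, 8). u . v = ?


u . v = u_x*v_x + u_y*v_y = (-4)*7 + 6*8
= (-28) + 48 = 20

20


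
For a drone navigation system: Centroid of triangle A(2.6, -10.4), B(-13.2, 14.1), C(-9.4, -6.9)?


Centroid = ((x_A+x_B+x_C)/3, (y_A+y_B+y_C)/3)
= ((2.6+(-13.2)+(-9.4))/3, ((-10.4)+14.1+(-6.9))/3)
= (-6.6667, -1.0667)

(-6.6667, -1.0667)


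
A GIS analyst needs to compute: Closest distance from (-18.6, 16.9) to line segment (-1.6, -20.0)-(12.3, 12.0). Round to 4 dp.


Project P onto AB: t = 0.776 (clamped to [0,1])
Closest point on segment: (9.1858, 4.8306)
Distance: 30.2939

30.2939


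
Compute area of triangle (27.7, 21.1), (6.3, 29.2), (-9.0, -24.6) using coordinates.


Area = |x_A(y_B-y_C) + x_B(y_C-y_A) + x_C(y_A-y_B)|/2
= |1490.26 + (-287.91) + 72.9|/2
= 1275.25/2 = 637.625

637.625


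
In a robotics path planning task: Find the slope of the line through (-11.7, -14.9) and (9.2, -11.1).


slope = (y2-y1)/(x2-x1) = ((-11.1)-(-14.9))/(9.2-(-11.7)) = 3.8/20.9 = 0.1818

0.1818


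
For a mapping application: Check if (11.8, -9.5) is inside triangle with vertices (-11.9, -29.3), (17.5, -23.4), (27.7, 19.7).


Cross products: AB x AP = 442.29, BC x BP = 387.45, CA x CP = 377.22
All same sign? yes

Yes, inside


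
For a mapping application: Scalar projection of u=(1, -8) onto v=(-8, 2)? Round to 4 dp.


u.v = -24, |v| = sqrt(68) = 8.2462
Scalar projection = u.v / |v| = -24 / sqrt(68) = -2.9104

-2.9104


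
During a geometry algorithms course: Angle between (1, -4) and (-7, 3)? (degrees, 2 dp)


u.v = -19, |u| = sqrt(17) = 4.1231, |v| = sqrt(58) = 7.6158
cos(theta) = u.v/(|u||v|) = -19/sqrt(986) = -0.605083
theta = acos(-0.605083) = 127.23 degrees

127.23 degrees


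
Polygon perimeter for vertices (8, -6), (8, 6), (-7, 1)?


Sides: (8, -6)->(8, 6): sqrt(144) = 12, (8, 6)->(-7, 1): sqrt(250) = 15.811388, (-7, 1)->(8, -6): sqrt(274) = 16.552945
Sum = 44.364333
Perimeter = 44.3643

44.3643


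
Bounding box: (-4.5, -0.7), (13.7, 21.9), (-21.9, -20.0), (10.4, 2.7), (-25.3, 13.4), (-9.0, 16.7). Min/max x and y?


x range: [-25.3, 13.7]
y range: [-20, 21.9]
Bounding box: (-25.3,-20) to (13.7,21.9)

(-25.3,-20) to (13.7,21.9)


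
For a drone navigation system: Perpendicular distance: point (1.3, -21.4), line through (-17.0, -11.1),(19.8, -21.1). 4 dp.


|cross product| = 196.04
|line direction| = sqrt(1454.24) = 38.1345
Distance = 196.04/sqrt(1454.24) = 5.1408

5.1408


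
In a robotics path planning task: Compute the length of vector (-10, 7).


|u| = sqrt((-10)^2 + 7^2) = sqrt(149) = 12.2066

12.2066


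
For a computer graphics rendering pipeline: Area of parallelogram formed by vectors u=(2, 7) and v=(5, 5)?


|u x v| = |2*5 - 7*5|
= |10 - 35| = 25

25


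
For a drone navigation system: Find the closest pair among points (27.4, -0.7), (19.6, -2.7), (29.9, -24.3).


d(P0,P1) = 8.0523, d(P0,P2) = 23.732, d(P1,P2) = 23.9301
Closest: P0 and P1

Closest pair: (27.4, -0.7) and (19.6, -2.7), distance = 8.0523


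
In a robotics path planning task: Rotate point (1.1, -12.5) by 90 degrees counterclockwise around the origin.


90° CCW: (x,y) -> (-y, x)
(1.1,-12.5) -> (12.5, 1.1)

(12.5, 1.1)


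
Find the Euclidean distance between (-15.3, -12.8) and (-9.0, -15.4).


dx=6.3, dy=-2.6
d^2 = 6.3^2 + (-2.6)^2 = 46.45
d = sqrt(46.45) = 6.8154

6.8154


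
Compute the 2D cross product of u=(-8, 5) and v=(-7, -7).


u x v = u_x*v_y - u_y*v_x = (-8)*(-7) - 5*(-7)
= 56 - (-35) = 91

91


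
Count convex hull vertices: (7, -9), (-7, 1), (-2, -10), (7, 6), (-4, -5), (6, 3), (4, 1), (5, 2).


Convex hull vertices (CCW): (-7, 1), (-2, -10), (7, -9), (7, 6)
Count = 4

4


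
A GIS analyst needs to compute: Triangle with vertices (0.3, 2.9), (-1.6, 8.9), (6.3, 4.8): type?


Side lengths squared: AB^2=39.61, BC^2=79.22, CA^2=39.61
Sorted: [39.61, 39.61, 79.22]
By sides: Isosceles, By angles: Right

Isosceles, Right


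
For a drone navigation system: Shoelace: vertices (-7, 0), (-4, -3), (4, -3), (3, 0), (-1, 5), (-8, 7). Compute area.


Shoelace sum: ((-7)*(-3) - (-4)*0) + ((-4)*(-3) - 4*(-3)) + (4*0 - 3*(-3)) + (3*5 - (-1)*0) + ((-1)*7 - (-8)*5) + ((-8)*0 - (-7)*7)
= 151
Area = |151|/2 = 75.5

75.5


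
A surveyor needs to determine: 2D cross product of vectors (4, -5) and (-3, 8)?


u x v = u_x*v_y - u_y*v_x = 4*8 - (-5)*(-3)
= 32 - 15 = 17

17


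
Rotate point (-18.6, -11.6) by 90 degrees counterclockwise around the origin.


90° CCW: (x,y) -> (-y, x)
(-18.6,-11.6) -> (11.6, -18.6)

(11.6, -18.6)


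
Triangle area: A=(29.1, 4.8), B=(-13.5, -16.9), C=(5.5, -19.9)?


Area = |x_A(y_B-y_C) + x_B(y_C-y_A) + x_C(y_A-y_B)|/2
= |87.3 + 333.45 + 119.35|/2
= 540.1/2 = 270.05

270.05


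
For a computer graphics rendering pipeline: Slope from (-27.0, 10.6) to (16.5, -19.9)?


slope = (y2-y1)/(x2-x1) = ((-19.9)-10.6)/(16.5-(-27)) = (-30.5)/43.5 = -0.7011

-0.7011


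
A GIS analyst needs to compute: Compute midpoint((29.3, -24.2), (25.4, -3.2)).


M = ((29.3+25.4)/2, ((-24.2)+(-3.2))/2)
= (27.35, -13.7)

(27.35, -13.7)


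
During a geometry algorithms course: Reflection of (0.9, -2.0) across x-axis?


Reflection over x-axis: (x,y) -> (x,-y)
(0.9, -2) -> (0.9, 2)

(0.9, 2)


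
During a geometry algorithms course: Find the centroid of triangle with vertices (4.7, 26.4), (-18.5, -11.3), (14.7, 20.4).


Centroid = ((x_A+x_B+x_C)/3, (y_A+y_B+y_C)/3)
= ((4.7+(-18.5)+14.7)/3, (26.4+(-11.3)+20.4)/3)
= (0.3, 11.8333)

(0.3, 11.8333)


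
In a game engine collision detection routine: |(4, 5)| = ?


|u| = sqrt(4^2 + 5^2) = sqrt(41) = 6.4031

6.4031


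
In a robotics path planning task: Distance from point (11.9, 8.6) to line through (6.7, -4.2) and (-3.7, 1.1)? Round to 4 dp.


|cross product| = 160.68
|line direction| = sqrt(136.25) = 11.6726
Distance = 160.68/sqrt(136.25) = 13.7655

13.7655


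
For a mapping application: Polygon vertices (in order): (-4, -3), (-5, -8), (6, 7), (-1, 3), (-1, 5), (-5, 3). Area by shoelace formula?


Shoelace sum: ((-4)*(-8) - (-5)*(-3)) + ((-5)*7 - 6*(-8)) + (6*3 - (-1)*7) + ((-1)*5 - (-1)*3) + ((-1)*3 - (-5)*5) + ((-5)*(-3) - (-4)*3)
= 102
Area = |102|/2 = 51

51


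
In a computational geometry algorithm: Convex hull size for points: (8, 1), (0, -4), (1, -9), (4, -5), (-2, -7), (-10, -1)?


Convex hull vertices (CCW): (-10, -1), (-2, -7), (1, -9), (4, -5), (8, 1)
Count = 5

5


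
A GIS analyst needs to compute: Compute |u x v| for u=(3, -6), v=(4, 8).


|u x v| = |3*8 - (-6)*4|
= |24 - (-24)| = 48

48


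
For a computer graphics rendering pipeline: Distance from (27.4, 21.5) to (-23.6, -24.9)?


dx=-51, dy=-46.4
d^2 = (-51)^2 + (-46.4)^2 = 4753.96
d = sqrt(4753.96) = 68.949

68.949


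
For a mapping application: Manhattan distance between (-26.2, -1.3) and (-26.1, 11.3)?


|(-26.2)-(-26.1)| + |(-1.3)-11.3| = 0.1 + 12.6 = 12.7

12.7


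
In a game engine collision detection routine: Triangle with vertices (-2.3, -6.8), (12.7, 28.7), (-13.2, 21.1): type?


Side lengths squared: AB^2=1485.25, BC^2=728.57, CA^2=897.22
Sorted: [728.57, 897.22, 1485.25]
By sides: Scalene, By angles: Acute

Scalene, Acute


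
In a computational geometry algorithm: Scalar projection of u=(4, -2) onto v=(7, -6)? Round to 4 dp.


u.v = 40, |v| = sqrt(85) = 9.2195
Scalar projection = u.v / |v| = 40 / sqrt(85) = 4.3386

4.3386


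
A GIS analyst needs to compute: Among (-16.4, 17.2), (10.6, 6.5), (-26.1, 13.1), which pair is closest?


d(P0,P1) = 29.0429, d(P0,P2) = 10.5309, d(P1,P2) = 37.2887
Closest: P0 and P2

Closest pair: (-16.4, 17.2) and (-26.1, 13.1), distance = 10.5309


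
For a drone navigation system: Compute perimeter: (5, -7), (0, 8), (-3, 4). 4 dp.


Sides: (5, -7)->(0, 8): sqrt(250) = 15.811388, (0, 8)->(-3, 4): sqrt(25) = 5, (-3, 4)->(5, -7): sqrt(185) = 13.601471
Sum = 34.412859
Perimeter = 34.4129

34.4129


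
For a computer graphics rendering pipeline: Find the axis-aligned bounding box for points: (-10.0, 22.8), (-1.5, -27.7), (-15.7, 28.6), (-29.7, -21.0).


x range: [-29.7, -1.5]
y range: [-27.7, 28.6]
Bounding box: (-29.7,-27.7) to (-1.5,28.6)

(-29.7,-27.7) to (-1.5,28.6)


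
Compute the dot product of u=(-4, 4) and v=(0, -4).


u . v = u_x*v_x + u_y*v_y = (-4)*0 + 4*(-4)
= 0 + (-16) = -16

-16


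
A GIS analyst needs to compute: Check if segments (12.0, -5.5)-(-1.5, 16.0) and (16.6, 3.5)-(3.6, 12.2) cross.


Cross products: d1=157.02, d2=-5.03, d3=-220.4, d4=-58.35
d1*d2 < 0 and d3*d4 < 0? no

No, they don't intersect


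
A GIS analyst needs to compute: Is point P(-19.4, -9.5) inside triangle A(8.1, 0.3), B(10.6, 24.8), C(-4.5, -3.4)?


Cross products: AB x AP = 649.25, BC x BP = -328.07, CA x CP = -21.73
All same sign? no

No, outside


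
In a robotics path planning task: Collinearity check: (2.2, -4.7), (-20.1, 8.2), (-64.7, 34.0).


Cross product: ((-20.1)-2.2)*(34-(-4.7)) - (8.2-(-4.7))*((-64.7)-2.2)
= 0

Yes, collinear


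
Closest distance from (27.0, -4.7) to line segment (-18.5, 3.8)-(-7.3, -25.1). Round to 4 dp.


Project P onto AB: t = 0.7862 (clamped to [0,1])
Closest point on segment: (-9.6947, -18.9208)
Distance: 39.3539

39.3539


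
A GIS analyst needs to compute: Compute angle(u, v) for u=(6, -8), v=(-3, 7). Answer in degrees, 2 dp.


u.v = -74, |u| = sqrt(100) = 10, |v| = sqrt(58) = 7.6158
cos(theta) = u.v/(|u||v|) = -74/sqrt(5800) = -0.971668
theta = acos(-0.971668) = 166.33 degrees

166.33 degrees


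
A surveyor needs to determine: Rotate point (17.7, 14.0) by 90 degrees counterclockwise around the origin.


90° CCW: (x,y) -> (-y, x)
(17.7,14) -> (-14, 17.7)

(-14, 17.7)


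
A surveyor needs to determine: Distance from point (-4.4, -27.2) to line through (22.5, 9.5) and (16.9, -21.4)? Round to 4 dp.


|cross product| = 625.69
|line direction| = sqrt(986.17) = 31.4033
Distance = 625.69/sqrt(986.17) = 19.9243

19.9243


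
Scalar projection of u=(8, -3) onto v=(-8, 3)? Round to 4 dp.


u.v = -73, |v| = sqrt(73) = 8.544
Scalar projection = u.v / |v| = -73 / sqrt(73) = -8.544

-8.544


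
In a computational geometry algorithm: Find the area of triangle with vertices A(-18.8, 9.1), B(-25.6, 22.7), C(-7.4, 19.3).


Area = |x_A(y_B-y_C) + x_B(y_C-y_A) + x_C(y_A-y_B)|/2
= |(-63.92) + (-261.12) + 100.64|/2
= 224.4/2 = 112.2

112.2


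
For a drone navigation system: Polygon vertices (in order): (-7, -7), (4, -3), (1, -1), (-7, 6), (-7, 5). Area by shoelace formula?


Shoelace sum: ((-7)*(-3) - 4*(-7)) + (4*(-1) - 1*(-3)) + (1*6 - (-7)*(-1)) + ((-7)*5 - (-7)*6) + ((-7)*(-7) - (-7)*5)
= 138
Area = |138|/2 = 69

69


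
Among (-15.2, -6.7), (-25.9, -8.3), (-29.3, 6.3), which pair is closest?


d(P0,P1) = 10.819, d(P0,P2) = 19.1784, d(P1,P2) = 14.9907
Closest: P0 and P1

Closest pair: (-15.2, -6.7) and (-25.9, -8.3), distance = 10.819


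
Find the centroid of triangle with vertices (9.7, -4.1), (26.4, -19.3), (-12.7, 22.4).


Centroid = ((x_A+x_B+x_C)/3, (y_A+y_B+y_C)/3)
= ((9.7+26.4+(-12.7))/3, ((-4.1)+(-19.3)+22.4)/3)
= (7.8, -0.3333)

(7.8, -0.3333)


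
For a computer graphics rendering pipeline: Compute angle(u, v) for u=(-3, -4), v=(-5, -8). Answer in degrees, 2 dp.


u.v = 47, |u| = sqrt(25) = 5, |v| = sqrt(89) = 9.434
cos(theta) = u.v/(|u||v|) = 47/sqrt(2225) = 0.996398
theta = acos(0.996398) = 4.86 degrees

4.86 degrees


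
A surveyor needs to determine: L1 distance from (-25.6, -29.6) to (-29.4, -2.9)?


|(-25.6)-(-29.4)| + |(-29.6)-(-2.9)| = 3.8 + 26.7 = 30.5

30.5


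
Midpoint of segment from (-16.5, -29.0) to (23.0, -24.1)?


M = (((-16.5)+23)/2, ((-29)+(-24.1))/2)
= (3.25, -26.55)

(3.25, -26.55)


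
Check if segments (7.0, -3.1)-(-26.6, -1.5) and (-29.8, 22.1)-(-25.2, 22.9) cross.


Cross products: d1=-145.36, d2=-111.12, d3=-787.84, d4=-822.08
d1*d2 < 0 and d3*d4 < 0? no

No, they don't intersect


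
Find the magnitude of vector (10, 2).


|u| = sqrt(10^2 + 2^2) = sqrt(104) = 10.198

10.198


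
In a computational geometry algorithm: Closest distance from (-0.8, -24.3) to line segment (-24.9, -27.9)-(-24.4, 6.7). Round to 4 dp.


Project P onto AB: t = 0.1141 (clamped to [0,1])
Closest point on segment: (-24.843, -23.9526)
Distance: 24.0455

24.0455


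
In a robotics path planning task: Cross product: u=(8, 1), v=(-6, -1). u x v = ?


u x v = u_x*v_y - u_y*v_x = 8*(-1) - 1*(-6)
= (-8) - (-6) = -2

-2


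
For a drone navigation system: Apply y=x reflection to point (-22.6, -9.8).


Reflection over y=x: (x,y) -> (y,x)
(-22.6, -9.8) -> (-9.8, -22.6)

(-9.8, -22.6)


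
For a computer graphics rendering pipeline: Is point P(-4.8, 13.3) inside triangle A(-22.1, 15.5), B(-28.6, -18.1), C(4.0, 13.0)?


Cross products: AB x AP = 595.58, BC x BP = 283.46, CA x CP = 14.17
All same sign? yes

Yes, inside


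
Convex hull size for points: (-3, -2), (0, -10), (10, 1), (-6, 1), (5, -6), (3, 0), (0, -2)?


Convex hull vertices (CCW): (-6, 1), (0, -10), (5, -6), (10, 1)
Count = 4

4


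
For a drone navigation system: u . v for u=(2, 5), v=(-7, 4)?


u . v = u_x*v_x + u_y*v_y = 2*(-7) + 5*4
= (-14) + 20 = 6

6


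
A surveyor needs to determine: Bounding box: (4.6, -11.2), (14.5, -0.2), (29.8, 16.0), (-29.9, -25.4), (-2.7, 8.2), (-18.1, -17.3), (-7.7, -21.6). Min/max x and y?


x range: [-29.9, 29.8]
y range: [-25.4, 16]
Bounding box: (-29.9,-25.4) to (29.8,16)

(-29.9,-25.4) to (29.8,16)


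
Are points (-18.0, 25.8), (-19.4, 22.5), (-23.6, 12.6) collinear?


Cross product: ((-19.4)-(-18))*(12.6-25.8) - (22.5-25.8)*((-23.6)-(-18))
= 0

Yes, collinear


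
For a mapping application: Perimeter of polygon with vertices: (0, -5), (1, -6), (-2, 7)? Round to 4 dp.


Sides: (0, -5)->(1, -6): sqrt(2) = 1.414214, (1, -6)->(-2, 7): sqrt(178) = 13.341664, (-2, 7)->(0, -5): sqrt(148) = 12.165525
Sum = 26.921403
Perimeter = 26.9214

26.9214


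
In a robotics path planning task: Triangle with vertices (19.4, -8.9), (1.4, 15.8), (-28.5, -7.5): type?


Side lengths squared: AB^2=934.09, BC^2=1436.9, CA^2=2296.37
Sorted: [934.09, 1436.9, 2296.37]
By sides: Scalene, By angles: Acute

Scalene, Acute


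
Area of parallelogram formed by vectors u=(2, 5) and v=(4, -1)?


|u x v| = |2*(-1) - 5*4|
= |(-2) - 20| = 22

22


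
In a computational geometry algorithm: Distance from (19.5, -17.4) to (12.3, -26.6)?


dx=-7.2, dy=-9.2
d^2 = (-7.2)^2 + (-9.2)^2 = 136.48
d = sqrt(136.48) = 11.6825

11.6825


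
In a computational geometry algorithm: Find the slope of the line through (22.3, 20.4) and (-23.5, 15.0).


slope = (y2-y1)/(x2-x1) = (15-20.4)/((-23.5)-22.3) = (-5.4)/(-45.8) = 0.1179

0.1179


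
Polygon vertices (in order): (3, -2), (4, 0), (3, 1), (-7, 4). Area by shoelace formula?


Shoelace sum: (3*0 - 4*(-2)) + (4*1 - 3*0) + (3*4 - (-7)*1) + ((-7)*(-2) - 3*4)
= 33
Area = |33|/2 = 16.5

16.5


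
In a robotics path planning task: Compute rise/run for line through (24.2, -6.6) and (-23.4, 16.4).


slope = (y2-y1)/(x2-x1) = (16.4-(-6.6))/((-23.4)-24.2) = 23/(-47.6) = -0.4832

-0.4832


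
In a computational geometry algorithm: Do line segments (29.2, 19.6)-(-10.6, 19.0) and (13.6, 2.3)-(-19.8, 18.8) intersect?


Cross products: d1=-835.22, d2=-158.48, d3=679.18, d4=2.44
d1*d2 < 0 and d3*d4 < 0? no

No, they don't intersect


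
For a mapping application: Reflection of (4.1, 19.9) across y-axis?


Reflection over y-axis: (x,y) -> (-x,y)
(4.1, 19.9) -> (-4.1, 19.9)

(-4.1, 19.9)


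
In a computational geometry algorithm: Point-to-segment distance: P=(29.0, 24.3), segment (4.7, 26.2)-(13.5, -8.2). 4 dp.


Project P onto AB: t = 0.2214 (clamped to [0,1])
Closest point on segment: (6.6487, 18.5822)
Distance: 23.071

23.071


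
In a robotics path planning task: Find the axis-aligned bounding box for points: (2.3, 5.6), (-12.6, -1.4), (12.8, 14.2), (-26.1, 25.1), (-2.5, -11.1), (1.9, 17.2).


x range: [-26.1, 12.8]
y range: [-11.1, 25.1]
Bounding box: (-26.1,-11.1) to (12.8,25.1)

(-26.1,-11.1) to (12.8,25.1)


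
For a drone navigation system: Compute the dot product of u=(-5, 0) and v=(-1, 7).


u . v = u_x*v_x + u_y*v_y = (-5)*(-1) + 0*7
= 5 + 0 = 5

5


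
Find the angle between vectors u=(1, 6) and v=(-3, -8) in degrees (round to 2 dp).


u.v = -51, |u| = sqrt(37) = 6.0828, |v| = sqrt(73) = 8.544
cos(theta) = u.v/(|u||v|) = -51/sqrt(2701) = -0.981314
theta = acos(-0.981314) = 168.91 degrees

168.91 degrees


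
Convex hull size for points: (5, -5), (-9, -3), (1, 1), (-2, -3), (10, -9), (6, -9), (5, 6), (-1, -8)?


Convex hull vertices (CCW): (-9, -3), (-1, -8), (6, -9), (10, -9), (5, 6)
Count = 5

5


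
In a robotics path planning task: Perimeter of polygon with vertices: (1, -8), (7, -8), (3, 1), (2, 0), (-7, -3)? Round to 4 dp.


Sides: (1, -8)->(7, -8): sqrt(36) = 6, (7, -8)->(3, 1): sqrt(97) = 9.848858, (3, 1)->(2, 0): sqrt(2) = 1.414214, (2, 0)->(-7, -3): sqrt(90) = 9.486833, (-7, -3)->(1, -8): sqrt(89) = 9.433981
Sum = 36.183886
Perimeter = 36.1839

36.1839


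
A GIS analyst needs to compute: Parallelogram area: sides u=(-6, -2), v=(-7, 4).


|u x v| = |(-6)*4 - (-2)*(-7)|
= |(-24) - 14| = 38

38


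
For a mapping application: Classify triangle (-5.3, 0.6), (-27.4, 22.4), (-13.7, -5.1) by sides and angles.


Side lengths squared: AB^2=963.65, BC^2=943.94, CA^2=103.05
Sorted: [103.05, 943.94, 963.65]
By sides: Scalene, By angles: Acute

Scalene, Acute


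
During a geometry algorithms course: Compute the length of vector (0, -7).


|u| = sqrt(0^2 + (-7)^2) = sqrt(49) = 7

7


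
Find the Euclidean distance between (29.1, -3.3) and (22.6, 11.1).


dx=-6.5, dy=14.4
d^2 = (-6.5)^2 + 14.4^2 = 249.61
d = sqrt(249.61) = 15.7991

15.7991


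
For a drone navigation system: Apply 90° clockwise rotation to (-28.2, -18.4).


90° CW: (x,y) -> (y, -x)
(-28.2,-18.4) -> (-18.4, 28.2)

(-18.4, 28.2)


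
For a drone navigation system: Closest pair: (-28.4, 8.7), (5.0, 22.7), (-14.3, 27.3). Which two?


d(P0,P1) = 36.2155, d(P0,P2) = 23.3403, d(P1,P2) = 19.8406
Closest: P1 and P2

Closest pair: (5.0, 22.7) and (-14.3, 27.3), distance = 19.8406


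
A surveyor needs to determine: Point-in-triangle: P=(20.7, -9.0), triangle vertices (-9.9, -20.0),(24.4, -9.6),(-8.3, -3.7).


Cross products: AB x AP = 59.06, BC x BP = 2.21, CA x CP = 481.18
All same sign? yes

Yes, inside


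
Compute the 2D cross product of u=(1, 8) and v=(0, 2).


u x v = u_x*v_y - u_y*v_x = 1*2 - 8*0
= 2 - 0 = 2

2


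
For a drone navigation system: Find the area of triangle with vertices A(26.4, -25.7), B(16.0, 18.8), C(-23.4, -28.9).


Area = |x_A(y_B-y_C) + x_B(y_C-y_A) + x_C(y_A-y_B)|/2
= |1259.28 + (-51.2) + 1041.3|/2
= 2249.38/2 = 1124.69

1124.69


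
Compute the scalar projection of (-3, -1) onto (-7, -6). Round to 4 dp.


u.v = 27, |v| = sqrt(85) = 9.2195
Scalar projection = u.v / |v| = 27 / sqrt(85) = 2.9286

2.9286


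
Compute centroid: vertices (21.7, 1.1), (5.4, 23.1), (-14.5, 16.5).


Centroid = ((x_A+x_B+x_C)/3, (y_A+y_B+y_C)/3)
= ((21.7+5.4+(-14.5))/3, (1.1+23.1+16.5)/3)
= (4.2, 13.5667)

(4.2, 13.5667)


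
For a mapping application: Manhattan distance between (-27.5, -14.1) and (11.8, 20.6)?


|(-27.5)-11.8| + |(-14.1)-20.6| = 39.3 + 34.7 = 74

74


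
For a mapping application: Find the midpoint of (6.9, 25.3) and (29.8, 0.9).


M = ((6.9+29.8)/2, (25.3+0.9)/2)
= (18.35, 13.1)

(18.35, 13.1)


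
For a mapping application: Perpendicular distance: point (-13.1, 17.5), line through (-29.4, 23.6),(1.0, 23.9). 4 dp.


|cross product| = 190.33
|line direction| = sqrt(924.25) = 30.4015
Distance = 190.33/sqrt(924.25) = 6.2606

6.2606


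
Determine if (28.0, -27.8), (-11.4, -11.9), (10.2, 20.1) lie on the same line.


Cross product: ((-11.4)-28)*(20.1-(-27.8)) - ((-11.9)-(-27.8))*(10.2-28)
= -1604.24

No, not collinear


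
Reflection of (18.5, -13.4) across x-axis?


Reflection over x-axis: (x,y) -> (x,-y)
(18.5, -13.4) -> (18.5, 13.4)

(18.5, 13.4)


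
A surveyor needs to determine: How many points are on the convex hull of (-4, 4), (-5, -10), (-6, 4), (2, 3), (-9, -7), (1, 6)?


Convex hull vertices (CCW): (-9, -7), (-5, -10), (2, 3), (1, 6), (-6, 4)
Count = 5

5


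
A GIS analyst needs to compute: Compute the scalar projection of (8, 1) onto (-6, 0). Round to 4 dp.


u.v = -48, |v| = sqrt(36) = 6
Scalar projection = u.v / |v| = -48 / sqrt(36) = -8

-8


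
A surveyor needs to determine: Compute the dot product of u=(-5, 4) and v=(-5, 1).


u . v = u_x*v_x + u_y*v_y = (-5)*(-5) + 4*1
= 25 + 4 = 29

29


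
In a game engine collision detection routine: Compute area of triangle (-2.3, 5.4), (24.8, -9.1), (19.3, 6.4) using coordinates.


Area = |x_A(y_B-y_C) + x_B(y_C-y_A) + x_C(y_A-y_B)|/2
= |35.65 + 24.8 + 279.85|/2
= 340.3/2 = 170.15

170.15


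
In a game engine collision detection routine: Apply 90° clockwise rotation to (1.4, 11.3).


90° CW: (x,y) -> (y, -x)
(1.4,11.3) -> (11.3, -1.4)

(11.3, -1.4)


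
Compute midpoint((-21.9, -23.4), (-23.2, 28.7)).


M = (((-21.9)+(-23.2))/2, ((-23.4)+28.7)/2)
= (-22.55, 2.65)

(-22.55, 2.65)


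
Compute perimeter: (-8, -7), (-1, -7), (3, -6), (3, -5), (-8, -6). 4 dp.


Sides: (-8, -7)->(-1, -7): sqrt(49) = 7, (-1, -7)->(3, -6): sqrt(17) = 4.123106, (3, -6)->(3, -5): sqrt(1) = 1, (3, -5)->(-8, -6): sqrt(122) = 11.045361, (-8, -6)->(-8, -7): sqrt(1) = 1
Sum = 24.168467
Perimeter = 24.1685

24.1685


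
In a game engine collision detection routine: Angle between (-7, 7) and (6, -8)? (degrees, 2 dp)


u.v = -98, |u| = sqrt(98) = 9.8995, |v| = sqrt(100) = 10
cos(theta) = u.v/(|u||v|) = -98/sqrt(9800) = -0.989949
theta = acos(-0.989949) = 171.87 degrees

171.87 degrees


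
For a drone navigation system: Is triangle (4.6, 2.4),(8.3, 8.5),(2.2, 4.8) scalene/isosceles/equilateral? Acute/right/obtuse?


Side lengths squared: AB^2=50.9, BC^2=50.9, CA^2=11.52
Sorted: [11.52, 50.9, 50.9]
By sides: Isosceles, By angles: Acute

Isosceles, Acute


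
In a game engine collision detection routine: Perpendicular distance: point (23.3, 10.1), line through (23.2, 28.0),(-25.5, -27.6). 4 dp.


|cross product| = 877.29
|line direction| = sqrt(5463.05) = 73.9124
Distance = 877.29/sqrt(5463.05) = 11.8693

11.8693


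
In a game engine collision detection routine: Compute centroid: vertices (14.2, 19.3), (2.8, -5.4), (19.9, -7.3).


Centroid = ((x_A+x_B+x_C)/3, (y_A+y_B+y_C)/3)
= ((14.2+2.8+19.9)/3, (19.3+(-5.4)+(-7.3))/3)
= (12.3, 2.2)

(12.3, 2.2)


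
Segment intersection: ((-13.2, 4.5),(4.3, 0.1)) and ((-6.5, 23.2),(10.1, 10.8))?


Cross products: d1=-393.5, d2=-249.54, d3=356.73, d4=212.77
d1*d2 < 0 and d3*d4 < 0? no

No, they don't intersect


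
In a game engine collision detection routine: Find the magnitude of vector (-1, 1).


|u| = sqrt((-1)^2 + 1^2) = sqrt(2) = 1.4142

1.4142


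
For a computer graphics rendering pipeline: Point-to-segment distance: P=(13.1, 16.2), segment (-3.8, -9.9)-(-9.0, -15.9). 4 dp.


Project P onto AB: t = 0 (clamped to [0,1])
Closest point on segment: (-3.8, -9.9)
Distance: 31.0937

31.0937


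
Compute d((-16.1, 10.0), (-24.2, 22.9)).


dx=-8.1, dy=12.9
d^2 = (-8.1)^2 + 12.9^2 = 232.02
d = sqrt(232.02) = 15.2322

15.2322


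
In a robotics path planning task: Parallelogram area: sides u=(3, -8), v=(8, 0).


|u x v| = |3*0 - (-8)*8|
= |0 - (-64)| = 64

64


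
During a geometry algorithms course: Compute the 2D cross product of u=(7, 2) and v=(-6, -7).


u x v = u_x*v_y - u_y*v_x = 7*(-7) - 2*(-6)
= (-49) - (-12) = -37

-37


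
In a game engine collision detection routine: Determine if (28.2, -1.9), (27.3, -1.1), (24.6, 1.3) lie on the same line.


Cross product: (27.3-28.2)*(1.3-(-1.9)) - ((-1.1)-(-1.9))*(24.6-28.2)
= 0

Yes, collinear


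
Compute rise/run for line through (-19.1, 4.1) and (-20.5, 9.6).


slope = (y2-y1)/(x2-x1) = (9.6-4.1)/((-20.5)-(-19.1)) = 5.5/(-1.4) = -3.9286

-3.9286


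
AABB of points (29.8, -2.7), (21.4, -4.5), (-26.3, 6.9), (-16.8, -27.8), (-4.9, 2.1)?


x range: [-26.3, 29.8]
y range: [-27.8, 6.9]
Bounding box: (-26.3,-27.8) to (29.8,6.9)

(-26.3,-27.8) to (29.8,6.9)


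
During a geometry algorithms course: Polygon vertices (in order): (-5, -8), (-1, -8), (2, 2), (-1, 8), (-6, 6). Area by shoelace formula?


Shoelace sum: ((-5)*(-8) - (-1)*(-8)) + ((-1)*2 - 2*(-8)) + (2*8 - (-1)*2) + ((-1)*6 - (-6)*8) + ((-6)*(-8) - (-5)*6)
= 184
Area = |184|/2 = 92

92


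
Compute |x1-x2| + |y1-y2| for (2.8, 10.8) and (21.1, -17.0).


|2.8-21.1| + |10.8-(-17)| = 18.3 + 27.8 = 46.1

46.1


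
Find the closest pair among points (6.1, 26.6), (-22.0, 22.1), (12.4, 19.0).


d(P0,P1) = 28.458, d(P0,P2) = 9.8717, d(P1,P2) = 34.5394
Closest: P0 and P2

Closest pair: (6.1, 26.6) and (12.4, 19.0), distance = 9.8717


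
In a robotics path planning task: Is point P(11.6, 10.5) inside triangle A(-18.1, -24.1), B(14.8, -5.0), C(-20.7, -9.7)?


Cross products: AB x AP = 571.07, BC x BP = -565.29, CA x CP = 517.64
All same sign? no

No, outside


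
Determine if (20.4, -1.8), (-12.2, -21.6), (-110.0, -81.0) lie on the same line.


Cross product: ((-12.2)-20.4)*((-81)-(-1.8)) - ((-21.6)-(-1.8))*((-110)-20.4)
= 0

Yes, collinear


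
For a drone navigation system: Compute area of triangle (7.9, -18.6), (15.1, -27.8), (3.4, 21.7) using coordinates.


Area = |x_A(y_B-y_C) + x_B(y_C-y_A) + x_C(y_A-y_B)|/2
= |(-391.05) + 608.53 + 31.28|/2
= 248.76/2 = 124.38

124.38


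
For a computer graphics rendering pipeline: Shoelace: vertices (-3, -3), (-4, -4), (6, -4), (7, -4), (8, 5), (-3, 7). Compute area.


Shoelace sum: ((-3)*(-4) - (-4)*(-3)) + ((-4)*(-4) - 6*(-4)) + (6*(-4) - 7*(-4)) + (7*5 - 8*(-4)) + (8*7 - (-3)*5) + ((-3)*(-3) - (-3)*7)
= 212
Area = |212|/2 = 106

106


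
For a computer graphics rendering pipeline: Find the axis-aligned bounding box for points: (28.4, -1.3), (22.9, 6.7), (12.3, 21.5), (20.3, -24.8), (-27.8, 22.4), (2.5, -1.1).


x range: [-27.8, 28.4]
y range: [-24.8, 22.4]
Bounding box: (-27.8,-24.8) to (28.4,22.4)

(-27.8,-24.8) to (28.4,22.4)


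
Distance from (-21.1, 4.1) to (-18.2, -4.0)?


dx=2.9, dy=-8.1
d^2 = 2.9^2 + (-8.1)^2 = 74.02
d = sqrt(74.02) = 8.6035

8.6035


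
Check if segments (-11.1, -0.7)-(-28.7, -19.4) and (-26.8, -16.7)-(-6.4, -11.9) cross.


Cross products: d1=251.04, d2=-45.96, d3=-11.99, d4=285.01
d1*d2 < 0 and d3*d4 < 0? yes

Yes, they intersect


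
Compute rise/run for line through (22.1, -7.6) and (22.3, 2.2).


slope = (y2-y1)/(x2-x1) = (2.2-(-7.6))/(22.3-22.1) = 9.8/0.2 = 49

49


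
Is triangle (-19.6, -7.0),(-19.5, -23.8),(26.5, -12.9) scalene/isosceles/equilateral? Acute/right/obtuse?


Side lengths squared: AB^2=282.25, BC^2=2234.81, CA^2=2160.02
Sorted: [282.25, 2160.02, 2234.81]
By sides: Scalene, By angles: Acute

Scalene, Acute


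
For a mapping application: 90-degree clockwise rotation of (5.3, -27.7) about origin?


90° CW: (x,y) -> (y, -x)
(5.3,-27.7) -> (-27.7, -5.3)

(-27.7, -5.3)


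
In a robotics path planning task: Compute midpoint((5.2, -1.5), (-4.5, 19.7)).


M = ((5.2+(-4.5))/2, ((-1.5)+19.7)/2)
= (0.35, 9.1)

(0.35, 9.1)


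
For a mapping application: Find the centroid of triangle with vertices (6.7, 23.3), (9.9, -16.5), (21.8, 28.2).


Centroid = ((x_A+x_B+x_C)/3, (y_A+y_B+y_C)/3)
= ((6.7+9.9+21.8)/3, (23.3+(-16.5)+28.2)/3)
= (12.8, 11.6667)

(12.8, 11.6667)


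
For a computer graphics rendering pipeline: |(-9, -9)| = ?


|u| = sqrt((-9)^2 + (-9)^2) = sqrt(162) = 12.7279

12.7279


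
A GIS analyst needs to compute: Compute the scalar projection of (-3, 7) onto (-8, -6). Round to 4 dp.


u.v = -18, |v| = sqrt(100) = 10
Scalar projection = u.v / |v| = -18 / sqrt(100) = -1.8

-1.8


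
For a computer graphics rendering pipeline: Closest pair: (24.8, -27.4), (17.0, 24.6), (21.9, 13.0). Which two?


d(P0,P1) = 52.5817, d(P0,P2) = 40.504, d(P1,P2) = 12.5925
Closest: P1 and P2

Closest pair: (17.0, 24.6) and (21.9, 13.0), distance = 12.5925


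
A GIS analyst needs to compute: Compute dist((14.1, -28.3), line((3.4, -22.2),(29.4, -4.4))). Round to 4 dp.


|cross product| = 349.06
|line direction| = sqrt(992.84) = 31.5094
Distance = 349.06/sqrt(992.84) = 11.078

11.078


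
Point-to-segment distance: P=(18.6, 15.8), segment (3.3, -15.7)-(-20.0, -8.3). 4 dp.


Project P onto AB: t = 0 (clamped to [0,1])
Closest point on segment: (3.3, -15.7)
Distance: 35.0191

35.0191


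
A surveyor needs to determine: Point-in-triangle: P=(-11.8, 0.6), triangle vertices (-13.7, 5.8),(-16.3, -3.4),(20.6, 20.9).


Cross products: AB x AP = 31, BC x BP = 38.25, CA x CP = 207.05
All same sign? yes

Yes, inside


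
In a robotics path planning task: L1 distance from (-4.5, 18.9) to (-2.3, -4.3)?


|(-4.5)-(-2.3)| + |18.9-(-4.3)| = 2.2 + 23.2 = 25.4

25.4


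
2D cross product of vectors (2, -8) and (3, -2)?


u x v = u_x*v_y - u_y*v_x = 2*(-2) - (-8)*3
= (-4) - (-24) = 20

20


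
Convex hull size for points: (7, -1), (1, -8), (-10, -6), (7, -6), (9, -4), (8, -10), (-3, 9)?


Convex hull vertices (CCW): (-10, -6), (8, -10), (9, -4), (7, -1), (-3, 9)
Count = 5

5


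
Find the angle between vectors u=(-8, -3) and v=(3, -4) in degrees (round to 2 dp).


u.v = -12, |u| = sqrt(73) = 8.544, |v| = sqrt(25) = 5
cos(theta) = u.v/(|u||v|) = -12/sqrt(1825) = -0.280899
theta = acos(-0.280899) = 106.31 degrees

106.31 degrees


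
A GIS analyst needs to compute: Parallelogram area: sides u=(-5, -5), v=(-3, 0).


|u x v| = |(-5)*0 - (-5)*(-3)|
= |0 - 15| = 15

15


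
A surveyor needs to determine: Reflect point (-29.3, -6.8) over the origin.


Reflection over origin: (x,y) -> (-x,-y)
(-29.3, -6.8) -> (29.3, 6.8)

(29.3, 6.8)


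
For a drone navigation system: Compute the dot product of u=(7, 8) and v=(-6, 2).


u . v = u_x*v_x + u_y*v_y = 7*(-6) + 8*2
= (-42) + 16 = -26

-26


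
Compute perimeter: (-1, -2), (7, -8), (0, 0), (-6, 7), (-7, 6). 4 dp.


Sides: (-1, -2)->(7, -8): sqrt(100) = 10, (7, -8)->(0, 0): sqrt(113) = 10.630146, (0, 0)->(-6, 7): sqrt(85) = 9.219544, (-6, 7)->(-7, 6): sqrt(2) = 1.414214, (-7, 6)->(-1, -2): sqrt(100) = 10
Sum = 41.263904
Perimeter = 41.2639

41.2639


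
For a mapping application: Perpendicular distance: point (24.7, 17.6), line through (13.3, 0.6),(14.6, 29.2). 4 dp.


|cross product| = 303.94
|line direction| = sqrt(819.65) = 28.6295
Distance = 303.94/sqrt(819.65) = 10.6163

10.6163


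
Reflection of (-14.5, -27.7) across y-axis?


Reflection over y-axis: (x,y) -> (-x,y)
(-14.5, -27.7) -> (14.5, -27.7)

(14.5, -27.7)


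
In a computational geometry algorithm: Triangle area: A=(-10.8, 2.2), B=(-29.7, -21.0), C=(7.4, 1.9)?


Area = |x_A(y_B-y_C) + x_B(y_C-y_A) + x_C(y_A-y_B)|/2
= |247.32 + 8.91 + 171.68|/2
= 427.91/2 = 213.955

213.955


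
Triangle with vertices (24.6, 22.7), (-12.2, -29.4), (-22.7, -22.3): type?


Side lengths squared: AB^2=4068.65, BC^2=160.66, CA^2=4262.29
Sorted: [160.66, 4068.65, 4262.29]
By sides: Scalene, By angles: Obtuse

Scalene, Obtuse


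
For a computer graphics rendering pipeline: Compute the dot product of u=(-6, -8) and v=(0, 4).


u . v = u_x*v_x + u_y*v_y = (-6)*0 + (-8)*4
= 0 + (-32) = -32

-32


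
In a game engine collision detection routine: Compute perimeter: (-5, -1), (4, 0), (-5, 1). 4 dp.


Sides: (-5, -1)->(4, 0): sqrt(82) = 9.055385, (4, 0)->(-5, 1): sqrt(82) = 9.055385, (-5, 1)->(-5, -1): sqrt(4) = 2
Sum = 20.11077
Perimeter = 20.1108

20.1108


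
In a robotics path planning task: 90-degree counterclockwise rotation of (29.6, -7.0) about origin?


90° CCW: (x,y) -> (-y, x)
(29.6,-7) -> (7, 29.6)

(7, 29.6)


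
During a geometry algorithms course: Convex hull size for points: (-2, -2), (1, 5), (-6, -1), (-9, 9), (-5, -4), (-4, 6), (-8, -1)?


Convex hull vertices (CCW): (-9, 9), (-8, -1), (-5, -4), (-2, -2), (1, 5)
Count = 5

5


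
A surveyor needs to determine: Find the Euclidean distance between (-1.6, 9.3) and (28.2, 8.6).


dx=29.8, dy=-0.7
d^2 = 29.8^2 + (-0.7)^2 = 888.53
d = sqrt(888.53) = 29.8082

29.8082


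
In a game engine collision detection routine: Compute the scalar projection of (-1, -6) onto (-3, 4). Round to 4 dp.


u.v = -21, |v| = sqrt(25) = 5
Scalar projection = u.v / |v| = -21 / sqrt(25) = -4.2

-4.2


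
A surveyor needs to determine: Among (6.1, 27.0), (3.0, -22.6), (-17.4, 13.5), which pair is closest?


d(P0,P1) = 49.6968, d(P0,P2) = 27.1017, d(P1,P2) = 41.4653
Closest: P0 and P2

Closest pair: (6.1, 27.0) and (-17.4, 13.5), distance = 27.1017


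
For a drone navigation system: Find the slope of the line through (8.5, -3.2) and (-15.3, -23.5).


slope = (y2-y1)/(x2-x1) = ((-23.5)-(-3.2))/((-15.3)-8.5) = (-20.3)/(-23.8) = 0.8529

0.8529


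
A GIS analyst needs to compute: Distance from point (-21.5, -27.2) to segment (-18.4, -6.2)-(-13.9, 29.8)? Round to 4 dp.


Project P onto AB: t = 0 (clamped to [0,1])
Closest point on segment: (-18.4, -6.2)
Distance: 21.2276

21.2276


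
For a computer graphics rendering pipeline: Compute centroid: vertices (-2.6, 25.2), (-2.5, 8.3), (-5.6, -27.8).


Centroid = ((x_A+x_B+x_C)/3, (y_A+y_B+y_C)/3)
= (((-2.6)+(-2.5)+(-5.6))/3, (25.2+8.3+(-27.8))/3)
= (-3.5667, 1.9)

(-3.5667, 1.9)


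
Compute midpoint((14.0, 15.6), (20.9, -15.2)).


M = ((14+20.9)/2, (15.6+(-15.2))/2)
= (17.45, 0.2)

(17.45, 0.2)


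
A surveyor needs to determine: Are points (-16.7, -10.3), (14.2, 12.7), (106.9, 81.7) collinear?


Cross product: (14.2-(-16.7))*(81.7-(-10.3)) - (12.7-(-10.3))*(106.9-(-16.7))
= 0

Yes, collinear


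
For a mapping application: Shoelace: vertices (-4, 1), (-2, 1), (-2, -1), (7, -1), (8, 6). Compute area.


Shoelace sum: ((-4)*1 - (-2)*1) + ((-2)*(-1) - (-2)*1) + ((-2)*(-1) - 7*(-1)) + (7*6 - 8*(-1)) + (8*1 - (-4)*6)
= 93
Area = |93|/2 = 46.5

46.5


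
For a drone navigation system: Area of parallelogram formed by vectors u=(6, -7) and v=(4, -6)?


|u x v| = |6*(-6) - (-7)*4|
= |(-36) - (-28)| = 8

8


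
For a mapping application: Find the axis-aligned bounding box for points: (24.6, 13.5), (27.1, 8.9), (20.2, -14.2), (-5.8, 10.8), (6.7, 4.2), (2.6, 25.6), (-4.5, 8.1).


x range: [-5.8, 27.1]
y range: [-14.2, 25.6]
Bounding box: (-5.8,-14.2) to (27.1,25.6)

(-5.8,-14.2) to (27.1,25.6)


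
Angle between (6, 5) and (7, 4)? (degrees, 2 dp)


u.v = 62, |u| = sqrt(61) = 7.8102, |v| = sqrt(65) = 8.0623
cos(theta) = u.v/(|u||v|) = 62/sqrt(3965) = 0.984623
theta = acos(0.984623) = 10.06 degrees

10.06 degrees


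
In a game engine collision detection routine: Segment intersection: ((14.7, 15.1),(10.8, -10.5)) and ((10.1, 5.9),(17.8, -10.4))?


Cross products: d1=145.82, d2=-114.87, d3=-81.88, d4=178.81
d1*d2 < 0 and d3*d4 < 0? yes

Yes, they intersect


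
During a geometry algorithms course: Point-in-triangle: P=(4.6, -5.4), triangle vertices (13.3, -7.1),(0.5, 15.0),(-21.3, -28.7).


Cross products: AB x AP = 170.51, BC x BP = 623.89, CA x CP = 246.74
All same sign? yes

Yes, inside


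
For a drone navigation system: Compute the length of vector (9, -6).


|u| = sqrt(9^2 + (-6)^2) = sqrt(117) = 10.8167

10.8167


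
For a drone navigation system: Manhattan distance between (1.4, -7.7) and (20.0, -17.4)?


|1.4-20| + |(-7.7)-(-17.4)| = 18.6 + 9.7 = 28.3

28.3


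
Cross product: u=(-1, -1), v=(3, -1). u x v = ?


u x v = u_x*v_y - u_y*v_x = (-1)*(-1) - (-1)*3
= 1 - (-3) = 4

4


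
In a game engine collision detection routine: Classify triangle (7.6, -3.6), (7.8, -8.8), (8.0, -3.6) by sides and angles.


Side lengths squared: AB^2=27.08, BC^2=27.08, CA^2=0.16
Sorted: [0.16, 27.08, 27.08]
By sides: Isosceles, By angles: Acute

Isosceles, Acute


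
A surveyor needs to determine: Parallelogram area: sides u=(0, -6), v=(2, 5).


|u x v| = |0*5 - (-6)*2|
= |0 - (-12)| = 12

12


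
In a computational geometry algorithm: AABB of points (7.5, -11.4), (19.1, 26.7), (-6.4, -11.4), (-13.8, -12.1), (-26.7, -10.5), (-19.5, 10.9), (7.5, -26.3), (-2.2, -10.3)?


x range: [-26.7, 19.1]
y range: [-26.3, 26.7]
Bounding box: (-26.7,-26.3) to (19.1,26.7)

(-26.7,-26.3) to (19.1,26.7)


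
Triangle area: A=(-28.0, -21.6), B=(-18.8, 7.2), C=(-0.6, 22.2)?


Area = |x_A(y_B-y_C) + x_B(y_C-y_A) + x_C(y_A-y_B)|/2
= |420 + (-823.44) + 17.28|/2
= 386.16/2 = 193.08

193.08


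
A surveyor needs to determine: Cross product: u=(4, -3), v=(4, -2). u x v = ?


u x v = u_x*v_y - u_y*v_x = 4*(-2) - (-3)*4
= (-8) - (-12) = 4

4


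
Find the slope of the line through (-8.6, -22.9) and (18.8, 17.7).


slope = (y2-y1)/(x2-x1) = (17.7-(-22.9))/(18.8-(-8.6)) = 40.6/27.4 = 1.4818

1.4818


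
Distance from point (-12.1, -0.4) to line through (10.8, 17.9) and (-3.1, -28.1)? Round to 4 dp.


|cross product| = 799.03
|line direction| = sqrt(2309.21) = 48.0542
Distance = 799.03/sqrt(2309.21) = 16.6277

16.6277


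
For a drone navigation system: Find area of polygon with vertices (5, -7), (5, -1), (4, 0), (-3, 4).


Shoelace sum: (5*(-1) - 5*(-7)) + (5*0 - 4*(-1)) + (4*4 - (-3)*0) + ((-3)*(-7) - 5*4)
= 51
Area = |51|/2 = 25.5

25.5


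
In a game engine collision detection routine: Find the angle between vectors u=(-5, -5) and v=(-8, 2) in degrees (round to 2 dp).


u.v = 30, |u| = sqrt(50) = 7.0711, |v| = sqrt(68) = 8.2462
cos(theta) = u.v/(|u||v|) = 30/sqrt(3400) = 0.514496
theta = acos(0.514496) = 59.04 degrees

59.04 degrees


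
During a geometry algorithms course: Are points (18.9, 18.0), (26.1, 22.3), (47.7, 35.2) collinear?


Cross product: (26.1-18.9)*(35.2-18) - (22.3-18)*(47.7-18.9)
= 0

Yes, collinear


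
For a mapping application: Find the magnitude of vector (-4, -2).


|u| = sqrt((-4)^2 + (-2)^2) = sqrt(20) = 4.4721

4.4721


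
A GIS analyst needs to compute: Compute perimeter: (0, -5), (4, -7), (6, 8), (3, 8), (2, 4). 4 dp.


Sides: (0, -5)->(4, -7): sqrt(20) = 4.472136, (4, -7)->(6, 8): sqrt(229) = 15.132746, (6, 8)->(3, 8): sqrt(9) = 3, (3, 8)->(2, 4): sqrt(17) = 4.123106, (2, 4)->(0, -5): sqrt(85) = 9.219544
Sum = 35.947532
Perimeter = 35.9475

35.9475
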